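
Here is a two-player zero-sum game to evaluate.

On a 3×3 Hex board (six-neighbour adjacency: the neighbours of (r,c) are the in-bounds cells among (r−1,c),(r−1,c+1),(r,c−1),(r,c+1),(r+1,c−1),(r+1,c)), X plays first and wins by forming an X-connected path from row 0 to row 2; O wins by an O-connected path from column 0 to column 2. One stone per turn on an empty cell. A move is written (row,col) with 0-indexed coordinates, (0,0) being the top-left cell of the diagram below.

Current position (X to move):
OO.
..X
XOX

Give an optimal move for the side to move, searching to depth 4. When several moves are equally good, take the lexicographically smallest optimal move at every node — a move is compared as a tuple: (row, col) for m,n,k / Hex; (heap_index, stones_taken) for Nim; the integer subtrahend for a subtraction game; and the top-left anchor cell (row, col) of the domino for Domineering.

[OO./..X/XOX] X move#1: (0,2):+1/OOX/..X/XOX*, (1,0):-1/OO./X.X/XOX, (1,1):-1/OO./.XX/XOX
[OOX/..X/XOX] end (terminal -1, O#2); searched OO./..X/XOX to 4

X's best at [OO./..X/XOX]: (0,2)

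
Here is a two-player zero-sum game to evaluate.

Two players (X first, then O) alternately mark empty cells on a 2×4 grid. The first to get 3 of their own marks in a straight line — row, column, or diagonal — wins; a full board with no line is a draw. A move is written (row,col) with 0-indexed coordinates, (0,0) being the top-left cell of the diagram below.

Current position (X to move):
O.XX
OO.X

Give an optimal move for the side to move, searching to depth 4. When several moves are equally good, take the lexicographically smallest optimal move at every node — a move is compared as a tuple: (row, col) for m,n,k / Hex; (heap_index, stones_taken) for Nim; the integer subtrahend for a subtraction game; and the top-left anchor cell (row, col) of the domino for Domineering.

ply 1, X at O.XX/OO.X | (0,1)=+1→OXXX/OO.X*; (1,2)=+0→O.XX/OOXX
ply 2: OXXX/OO.X is terminal -1 (O); from O.XX/OO.X depth 4

X's best at [O.XX/OO.X]: (0,1)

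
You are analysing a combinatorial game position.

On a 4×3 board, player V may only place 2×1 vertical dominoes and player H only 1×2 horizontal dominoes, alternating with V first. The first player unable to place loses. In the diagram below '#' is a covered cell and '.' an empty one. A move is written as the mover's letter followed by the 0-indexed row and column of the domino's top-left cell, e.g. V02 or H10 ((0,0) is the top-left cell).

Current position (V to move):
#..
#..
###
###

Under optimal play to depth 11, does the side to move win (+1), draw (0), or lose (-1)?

ply 1, V at #../#../###/### | V01=+1→##./##./###/###*; V02=+1→#.#/#.#/###/###
ply 2: ##./##./###/### is terminal -1 (H); from #../#../###/### depth 11

value(#../#../###/###, V) = +1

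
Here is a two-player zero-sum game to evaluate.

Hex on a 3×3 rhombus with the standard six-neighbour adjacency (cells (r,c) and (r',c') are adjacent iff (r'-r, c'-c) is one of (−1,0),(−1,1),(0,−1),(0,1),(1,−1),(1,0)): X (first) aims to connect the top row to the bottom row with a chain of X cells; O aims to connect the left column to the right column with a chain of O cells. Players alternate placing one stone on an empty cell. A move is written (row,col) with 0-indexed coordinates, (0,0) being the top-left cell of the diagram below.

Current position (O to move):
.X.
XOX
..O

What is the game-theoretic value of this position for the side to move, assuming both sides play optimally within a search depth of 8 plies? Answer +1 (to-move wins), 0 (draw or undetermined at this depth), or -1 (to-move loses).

value(.X./XOX/..O, O) = +1

p1 O@[.X./XOX/..O]: (0,0)[OX./XOX/..O]-1 (0,2)[.XO/XOX/..O]-1 (2,0)[.X./XOX/O.O]+1* (2,1)[.X./XOX/.OO]-1
p2 X@[.X./XOX/O.O]: (0,0)[XX./XOX/O.O]-1* (0,2)[.XX/XOX/O.O]-1 (2,1)[.X./XOX/OXO]-1
p3 O@[XX./XOX/O.O]: (0,2)[XXO/XOX/O.O]+1* (2,1)[XX./XOX/OOO]+1
p4 X@[XXO/XOX/O.O] terminal -1; root [.X./XOX/..O] d8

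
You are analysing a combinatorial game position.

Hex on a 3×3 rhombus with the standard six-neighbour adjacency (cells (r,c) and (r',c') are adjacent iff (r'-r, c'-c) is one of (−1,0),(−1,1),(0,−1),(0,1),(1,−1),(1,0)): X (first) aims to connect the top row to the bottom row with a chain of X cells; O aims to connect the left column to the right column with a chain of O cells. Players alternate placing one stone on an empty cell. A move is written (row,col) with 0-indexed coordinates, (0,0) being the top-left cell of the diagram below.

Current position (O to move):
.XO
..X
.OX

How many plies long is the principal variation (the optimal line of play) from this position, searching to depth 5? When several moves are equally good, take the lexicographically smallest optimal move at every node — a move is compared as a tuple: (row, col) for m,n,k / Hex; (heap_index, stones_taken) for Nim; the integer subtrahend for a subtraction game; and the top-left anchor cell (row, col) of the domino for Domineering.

p1 O@[.XO/..X/.OX]: (0,0)[OXO/..X/.OX]-1 (1,0)[.XO/O.X/.OX]-1 (1,1)[.XO/.OX/.OX]+1* (2,0)[.XO/..X/OOX]-1
p2 X@[.XO/.OX/.OX]: (0,0)[XXO/.OX/.OX]-1* (1,0)[.XO/XOX/.OX]-1 (2,0)[.XO/.OX/XOX]-1
p3 O@[XXO/.OX/.OX]: (1,0)[XXO/OOX/.OX]+1* (2,0)[XXO/.OX/OOX]+1
p4 X@[XXO/OOX/.OX] terminal -1; root [.XO/..X/.OX] d5

PV length from [.XO/..X/.OX]: 3 plies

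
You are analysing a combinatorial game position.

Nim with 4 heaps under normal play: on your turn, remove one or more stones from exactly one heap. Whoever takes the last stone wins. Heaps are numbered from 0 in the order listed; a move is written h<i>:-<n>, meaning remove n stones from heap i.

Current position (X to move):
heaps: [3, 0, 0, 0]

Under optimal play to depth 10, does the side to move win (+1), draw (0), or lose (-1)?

[(3,0,0,0)] X move#1: h0:-1:-1/(2,0,0,0), h0:-2:-1/(1,0,0,0), h0:-3:+1/(0,0,0,0)*
[(0,0,0,0)] end (terminal -1, O#2); searched (3,0,0,0) to 10

value((3,0,0,0), X) = +1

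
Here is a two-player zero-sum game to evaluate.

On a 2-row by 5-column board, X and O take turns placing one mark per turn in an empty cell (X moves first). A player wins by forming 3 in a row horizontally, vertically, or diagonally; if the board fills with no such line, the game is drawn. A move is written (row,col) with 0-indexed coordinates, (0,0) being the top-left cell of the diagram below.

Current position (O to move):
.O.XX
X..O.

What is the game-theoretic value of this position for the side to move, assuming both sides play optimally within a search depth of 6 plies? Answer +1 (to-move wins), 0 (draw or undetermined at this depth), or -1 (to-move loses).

value(.O.XX/X..O., O) = +1

ply 1, O at .O.XX/X..O. | (0,0)=-1→OO.XX/X..O.; (0,2)=+1→.OOXX/X..O.*; (1,1)=-1→.O.XX/XO.O.; (1,2)=-1→.O.XX/X.OO.; (1,4)=-1→.O.XX/X..OO
ply 2, X at .OOXX/X..O. | (0,0)=-1→XOOXX/X..O.*; (1,1)=-1→.OOXX/XX.O.; (1,2)=-1→.OOXX/X.XO.; (1,4)=-1→.OOXX/X..OX
ply 3, O at XOOXX/X..O. | (1,1)=+0→XOOXX/XO.O.; (1,2)=+1→XOOXX/X.OO.*; (1,4)=+0→XOOXX/X..OO
ply 4, X at XOOXX/X.OO. | (1,1)=-1→XOOXX/XXOO.*; (1,4)=-1→XOOXX/X.OOX
ply 5, O at XOOXX/XXOO. | (1,4)=+1→XOOXX/XXOOO*
ply 6: XOOXX/XXOOO is terminal -1 (X); from .O.XX/X..O. depth 6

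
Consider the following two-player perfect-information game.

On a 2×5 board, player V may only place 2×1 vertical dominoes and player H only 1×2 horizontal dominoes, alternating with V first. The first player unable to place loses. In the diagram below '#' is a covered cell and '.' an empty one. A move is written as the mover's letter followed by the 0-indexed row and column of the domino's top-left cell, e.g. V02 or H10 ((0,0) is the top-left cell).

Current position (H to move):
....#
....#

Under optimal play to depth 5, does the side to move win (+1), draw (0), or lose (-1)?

value(....#/....#, H) = +1

ply 1, H at ....#/....# | H00=-1→##..#/....#; H01=+1→.##.#/....#*; H02=-1→..###/....#; H10=-1→....#/##..#; H11=+1→....#/.##.#; H12=-1→....#/..###
ply 2, V at .##.#/....# | V00=-1→###.#/#...#*; V03=-1→.####/...##
ply 3, H at ###.#/#...# | H11=-1→###.#/###.#; H12=+1→###.#/#.###*
ply 4: ###.#/#.### is terminal -1 (V); from ....#/....# depth 5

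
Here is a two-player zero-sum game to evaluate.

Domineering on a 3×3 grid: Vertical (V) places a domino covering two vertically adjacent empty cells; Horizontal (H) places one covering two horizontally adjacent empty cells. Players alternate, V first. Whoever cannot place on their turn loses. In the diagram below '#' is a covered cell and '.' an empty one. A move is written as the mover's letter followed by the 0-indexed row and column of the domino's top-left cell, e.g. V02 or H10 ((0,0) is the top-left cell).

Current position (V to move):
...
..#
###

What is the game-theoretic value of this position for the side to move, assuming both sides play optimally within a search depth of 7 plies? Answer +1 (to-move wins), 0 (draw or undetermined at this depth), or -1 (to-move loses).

value(.../..#/###, V) = +1

[.../..#/###] V move#1: V00:-1/#../#.#/###, V01:+1/.#./.##/###*
[.#./.##/###] end (terminal -1, H#2); searched .../..#/### to 7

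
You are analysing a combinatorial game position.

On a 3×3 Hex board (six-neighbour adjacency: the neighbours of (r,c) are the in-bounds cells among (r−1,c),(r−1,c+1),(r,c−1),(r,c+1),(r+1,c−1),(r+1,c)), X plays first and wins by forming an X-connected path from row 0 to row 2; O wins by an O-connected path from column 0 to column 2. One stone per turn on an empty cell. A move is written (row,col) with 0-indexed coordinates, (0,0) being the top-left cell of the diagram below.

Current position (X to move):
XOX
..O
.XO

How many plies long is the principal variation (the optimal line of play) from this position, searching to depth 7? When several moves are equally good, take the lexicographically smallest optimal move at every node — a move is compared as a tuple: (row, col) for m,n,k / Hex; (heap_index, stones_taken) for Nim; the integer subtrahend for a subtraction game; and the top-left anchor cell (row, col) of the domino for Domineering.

p1 X@[XOX/..O/.XO]: (1,0)[XOX/X.O/.XO]+1* (1,1)[XOX/.XO/.XO]+1 (2,0)[XOX/..O/XXO]+1
p2 O@[XOX/X.O/.XO]: (1,1)[XOX/XOO/.XO]-1* (2,0)[XOX/X.O/OXO]-1
p3 X@[XOX/XOO/.XO]: (2,0)[XOX/XOO/XXO]+1*
p4 O@[XOX/XOO/XXO] terminal -1; root [XOX/..O/.XO] d7

PV length from [XOX/..O/.XO]: 3 plies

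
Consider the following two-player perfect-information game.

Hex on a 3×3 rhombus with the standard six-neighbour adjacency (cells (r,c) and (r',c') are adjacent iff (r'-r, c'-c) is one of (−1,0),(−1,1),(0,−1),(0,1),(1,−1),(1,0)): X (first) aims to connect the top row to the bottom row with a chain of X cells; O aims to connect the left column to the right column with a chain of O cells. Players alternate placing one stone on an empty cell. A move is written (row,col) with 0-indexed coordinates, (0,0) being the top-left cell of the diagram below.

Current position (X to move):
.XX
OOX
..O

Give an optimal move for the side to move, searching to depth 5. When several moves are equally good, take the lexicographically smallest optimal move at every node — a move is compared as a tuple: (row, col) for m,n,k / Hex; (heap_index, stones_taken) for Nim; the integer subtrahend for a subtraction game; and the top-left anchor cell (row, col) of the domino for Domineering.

[.XX/OOX/..O] X move#1: (0,0):-1/XXX/OOX/..O, (2,0):-1/.XX/OOX/X.O, (2,1):+1/.XX/OOX/.XO*
[.XX/OOX/.XO] end (terminal -1, O#2); searched .XX/OOX/..O to 5

X's best at [.XX/OOX/..O]: (2,1)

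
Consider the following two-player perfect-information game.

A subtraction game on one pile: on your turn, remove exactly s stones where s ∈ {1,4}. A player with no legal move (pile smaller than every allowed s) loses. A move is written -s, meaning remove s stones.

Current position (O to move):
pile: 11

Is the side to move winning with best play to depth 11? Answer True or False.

ply 1, O at 11 | -1=+1→10*; -4=+1→7
ply 2, X at 10 | -1=-1→9*; -4=-1→6
ply 3, O at 9 | -1=-1→8; -4=+1→5*
ply 4, X at 5 | -1=-1→4*; -4=-1→1
ply 5, O at 4 | -1=-1→3; -4=+1→0*
ply 6: 0 is terminal -1 (X); from 11 depth 11

O winning at [11]: True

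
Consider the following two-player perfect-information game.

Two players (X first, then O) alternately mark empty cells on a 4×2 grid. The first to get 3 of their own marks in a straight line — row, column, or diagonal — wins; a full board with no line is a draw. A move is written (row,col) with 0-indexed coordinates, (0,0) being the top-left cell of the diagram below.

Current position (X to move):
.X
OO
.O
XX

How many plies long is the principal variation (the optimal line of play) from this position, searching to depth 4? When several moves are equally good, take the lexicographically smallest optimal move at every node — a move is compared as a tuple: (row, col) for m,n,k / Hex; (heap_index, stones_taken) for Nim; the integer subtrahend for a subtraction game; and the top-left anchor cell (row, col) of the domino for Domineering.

PV length from [.X/OO/.O/XX]: 2 plies

[.X/OO/.O/XX] X move#1: (0,0):+0/XX/OO/.O/XX*, (2,0):+0/.X/OO/XO/XX
[XX/OO/.O/XX] O move#2: (2,0):+0/XX/OO/OO/XX*
[XX/OO/OO/XX] end (terminal +0, X#3); searched .X/OO/.O/XX to 4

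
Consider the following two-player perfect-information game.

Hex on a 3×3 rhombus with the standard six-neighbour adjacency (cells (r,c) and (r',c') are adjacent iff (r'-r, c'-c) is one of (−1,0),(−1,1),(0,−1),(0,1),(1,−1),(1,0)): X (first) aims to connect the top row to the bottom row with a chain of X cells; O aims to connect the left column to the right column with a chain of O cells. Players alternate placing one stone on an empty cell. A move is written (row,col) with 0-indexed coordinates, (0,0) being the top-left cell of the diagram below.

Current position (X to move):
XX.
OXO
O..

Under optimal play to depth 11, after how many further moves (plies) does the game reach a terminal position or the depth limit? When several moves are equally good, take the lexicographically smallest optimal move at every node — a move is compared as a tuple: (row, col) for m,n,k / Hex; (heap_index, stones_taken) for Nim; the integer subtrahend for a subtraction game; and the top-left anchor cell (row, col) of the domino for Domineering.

PV length from [XX./OXO/O..]: 1 ply

[XX./OXO/O..] X move#1: (0,2):-1/XXX/OXO/O.., (2,1):+1/XX./OXO/OX.*, (2,2):-1/XX./OXO/O.X
[XX./OXO/OX.] end (terminal -1, O#2); searched XX./OXO/O.. to 11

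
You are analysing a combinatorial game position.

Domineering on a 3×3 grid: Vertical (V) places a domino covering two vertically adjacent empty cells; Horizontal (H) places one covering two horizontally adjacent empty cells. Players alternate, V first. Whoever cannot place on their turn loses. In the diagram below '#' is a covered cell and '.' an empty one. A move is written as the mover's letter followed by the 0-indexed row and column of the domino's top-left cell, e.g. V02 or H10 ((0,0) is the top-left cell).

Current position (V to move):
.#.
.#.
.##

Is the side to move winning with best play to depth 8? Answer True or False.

V winning at [.#./.#./.##]: True

ply 1, V at .#./.#./.## | V00=+1→##./##./.##*; V02=+1→.##/.##/.##; V10=+1→.#./##./###
ply 2: ##./##./.## is terminal -1 (H); from .#./.#./.## depth 8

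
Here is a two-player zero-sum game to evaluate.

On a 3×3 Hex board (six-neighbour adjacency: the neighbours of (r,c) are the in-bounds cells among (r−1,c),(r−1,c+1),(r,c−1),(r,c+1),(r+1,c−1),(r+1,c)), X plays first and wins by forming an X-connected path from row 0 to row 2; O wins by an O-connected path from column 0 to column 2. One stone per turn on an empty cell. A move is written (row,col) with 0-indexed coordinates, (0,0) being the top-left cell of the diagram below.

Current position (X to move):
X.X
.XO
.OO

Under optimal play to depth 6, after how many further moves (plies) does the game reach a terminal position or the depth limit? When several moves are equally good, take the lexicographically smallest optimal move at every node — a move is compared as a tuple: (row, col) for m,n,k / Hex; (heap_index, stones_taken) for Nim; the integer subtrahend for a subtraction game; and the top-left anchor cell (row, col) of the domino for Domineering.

PV length from [X.X/.XO/.OO]: 1 ply

p1 X@[X.X/.XO/.OO]: (0,1)[XXX/.XO/.OO]-1 (1,0)[X.X/XXO/.OO]-1 (2,0)[X.X/.XO/XOO]+1*
p2 O@[X.X/.XO/XOO] terminal -1; root [X.X/.XO/.OO] d6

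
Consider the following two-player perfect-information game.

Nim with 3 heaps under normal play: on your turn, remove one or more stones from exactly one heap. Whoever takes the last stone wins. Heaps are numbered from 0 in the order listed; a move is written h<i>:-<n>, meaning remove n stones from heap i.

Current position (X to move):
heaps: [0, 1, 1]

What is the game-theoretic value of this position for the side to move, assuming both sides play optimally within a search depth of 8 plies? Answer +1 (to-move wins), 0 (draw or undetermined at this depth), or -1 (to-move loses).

value((0,1,1), X) = -1

p1 X@[(0,1,1)]: h1:-1[(0,0,1)]-1* h2:-1[(0,1,0)]-1
p2 O@[(0,0,1)]: h2:-1[(0,0,0)]+1*
p3 X@[(0,0,0)] terminal -1; root [(0,1,1)] d8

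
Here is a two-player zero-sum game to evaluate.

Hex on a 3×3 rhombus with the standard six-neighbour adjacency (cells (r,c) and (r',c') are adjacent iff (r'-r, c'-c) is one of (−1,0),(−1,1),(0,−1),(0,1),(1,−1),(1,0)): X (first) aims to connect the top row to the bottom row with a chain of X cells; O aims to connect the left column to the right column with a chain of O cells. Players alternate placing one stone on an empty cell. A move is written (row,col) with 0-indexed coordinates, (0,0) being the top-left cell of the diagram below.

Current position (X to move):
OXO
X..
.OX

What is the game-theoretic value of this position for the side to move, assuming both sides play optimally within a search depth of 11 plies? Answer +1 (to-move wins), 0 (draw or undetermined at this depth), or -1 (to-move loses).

value(OXO/X../.OX, X) = +1

p1 X@[OXO/X../.OX]: (1,1)[OXO/XX./.OX]+1* (1,2)[OXO/X.X/.OX]+1 (2,0)[OXO/X../XOX]+1
p2 O@[OXO/XX./.OX]: (1,2)[OXO/XXO/.OX]-1* (2,0)[OXO/XX./OOX]-1
p3 X@[OXO/XXO/.OX]: (2,0)[OXO/XXO/XOX]+1*
p4 O@[OXO/XXO/XOX] terminal -1; root [OXO/X../.OX] d11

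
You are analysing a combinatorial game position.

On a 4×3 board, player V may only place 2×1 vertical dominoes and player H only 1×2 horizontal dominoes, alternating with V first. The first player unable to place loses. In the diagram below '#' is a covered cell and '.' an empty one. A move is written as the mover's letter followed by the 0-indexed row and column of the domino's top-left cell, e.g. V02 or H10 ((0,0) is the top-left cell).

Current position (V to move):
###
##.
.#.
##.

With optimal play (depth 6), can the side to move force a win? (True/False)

V winning at [###/##./.#./##.]: True

[###/##./.#./##.] V move#1: V12:+1/###/###/.##/##.*, V22:+1/###/##./.##/###
[###/###/.##/##.] end (terminal -1, H#2); searched ###/##./.#./##. to 6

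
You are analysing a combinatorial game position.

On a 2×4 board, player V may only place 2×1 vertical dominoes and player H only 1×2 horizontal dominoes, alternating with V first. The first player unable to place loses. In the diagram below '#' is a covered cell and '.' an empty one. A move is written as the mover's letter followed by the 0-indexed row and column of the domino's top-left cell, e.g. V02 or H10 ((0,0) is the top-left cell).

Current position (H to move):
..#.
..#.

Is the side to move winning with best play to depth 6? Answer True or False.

p1 H@[..#./..#.]: H00[###./..#.]+1* H10[..#./###.]+1
p2 V@[###./..#.]: V03[####/..##]-1*
p3 H@[####/..##]: H10[####/####]+1*
p4 V@[####/####] terminal -1; root [..#./..#.] d6

H winning at [..#./..#.]: True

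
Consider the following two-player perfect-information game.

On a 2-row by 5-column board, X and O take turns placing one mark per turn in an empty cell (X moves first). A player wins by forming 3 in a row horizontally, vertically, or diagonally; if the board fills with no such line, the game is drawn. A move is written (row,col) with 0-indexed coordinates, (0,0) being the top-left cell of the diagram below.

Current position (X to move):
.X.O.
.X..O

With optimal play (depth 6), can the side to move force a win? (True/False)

X winning at [.X.O./.X..O]: True

p1 X@[.X.O./.X..O]: (0,0)[XX.O./.X..O]+0 (0,2)[.XXO./.X..O]+1* (0,4)[.X.OX/.X..O]+0 (1,0)[.X.O./XX..O]+0 (1,2)[.X.O./.XX.O]+1 (1,3)[.X.O./.X.XO]+0
p2 O@[.XXO./.X..O]: (0,0)[OXXO./.X..O]-1* (0,4)[.XXOO/.X..O]-1 (1,0)[.XXO./OX..O]-1 (1,2)[.XXO./.XO.O]-1 (1,3)[.XXO./.X.OO]-1
p3 X@[OXXO./.X..O]: (0,4)[OXXOX/.X..O]+0 (1,0)[OXXO./XX..O]+0 (1,2)[OXXO./.XX.O]+1* (1,3)[OXXO./.X.XO]+0
p4 O@[OXXO./.XX.O]: (0,4)[OXXOO/.XX.O]-1* (1,0)[OXXO./OXX.O]-1 (1,3)[OXXO./.XXOO]-1
p5 X@[OXXOO/.XX.O]: (1,0)[OXXOO/XXX.O]+1* (1,3)[OXXOO/.XXXO]+1
p6 O@[OXXOO/XXX.O] terminal -1; root [.X.O./.X..O] d6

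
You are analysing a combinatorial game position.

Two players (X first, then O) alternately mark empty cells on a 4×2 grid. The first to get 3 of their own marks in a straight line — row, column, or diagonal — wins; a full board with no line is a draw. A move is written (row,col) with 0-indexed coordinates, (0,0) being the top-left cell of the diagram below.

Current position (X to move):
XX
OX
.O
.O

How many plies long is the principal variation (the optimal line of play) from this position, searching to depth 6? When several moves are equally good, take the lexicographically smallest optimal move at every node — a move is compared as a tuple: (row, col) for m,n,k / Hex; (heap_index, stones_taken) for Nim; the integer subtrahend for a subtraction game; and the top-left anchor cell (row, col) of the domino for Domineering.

PV length from [XX/OX/.O/.O]: 2 plies

[XX/OX/.O/.O] X move#1: (2,0):+0/XX/OX/XO/.O*, (3,0):+0/XX/OX/.O/XO
[XX/OX/XO/.O] O move#2: (3,0):+0/XX/OX/XO/OO*
[XX/OX/XO/OO] end (terminal +0, X#3); searched XX/OX/.O/.O to 6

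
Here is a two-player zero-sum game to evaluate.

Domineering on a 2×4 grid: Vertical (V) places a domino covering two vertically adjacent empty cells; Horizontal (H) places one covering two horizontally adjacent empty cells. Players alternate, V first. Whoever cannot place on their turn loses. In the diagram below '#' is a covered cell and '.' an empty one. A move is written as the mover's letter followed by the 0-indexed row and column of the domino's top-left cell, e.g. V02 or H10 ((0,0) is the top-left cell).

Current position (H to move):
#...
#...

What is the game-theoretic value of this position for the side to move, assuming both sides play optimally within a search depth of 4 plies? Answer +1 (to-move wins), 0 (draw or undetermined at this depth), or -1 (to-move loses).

ply 1, H at #.../#... | H01=+1→###./#...*; H02=+1→#.##/#...; H11=+1→#.../###.; H12=+1→#.../#.##
ply 2, V at ###./#... | V03=-1→####/#..#*
ply 3, H at ####/#..# | H11=+1→####/####*
ply 4: ####/#### is terminal -1 (V); from #.../#... depth 4

value(#.../#..., H) = +1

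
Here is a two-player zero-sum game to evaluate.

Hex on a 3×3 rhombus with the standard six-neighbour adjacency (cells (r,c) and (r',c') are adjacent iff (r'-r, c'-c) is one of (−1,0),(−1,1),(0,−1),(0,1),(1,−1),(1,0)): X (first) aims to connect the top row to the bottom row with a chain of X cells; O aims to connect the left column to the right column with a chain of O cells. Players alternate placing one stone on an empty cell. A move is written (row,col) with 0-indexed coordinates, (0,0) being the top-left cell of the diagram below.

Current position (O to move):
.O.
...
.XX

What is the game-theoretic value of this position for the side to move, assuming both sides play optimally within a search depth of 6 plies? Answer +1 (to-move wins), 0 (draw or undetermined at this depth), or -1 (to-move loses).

p1 O@[.O./.../.XX]: (0,0)[OO./.../.XX]-1 (0,2)[.OO/.../.XX]+1* (1,0)[.O./O../.XX]-1 (1,1)[.O./.O./.XX]+1 (1,2)[.O./..O/.XX]+1 (2,0)[.O./.../OXX]-1
p2 X@[.OO/.../.XX]: (0,0)[XOO/.../.XX]-1* (1,0)[.OO/X../.XX]-1 (1,1)[.OO/.X./.XX]-1 (1,2)[.OO/..X/.XX]-1 (2,0)[.OO/.../XXX]-1
p3 O@[XOO/.../.XX]: (1,0)[XOO/O../.XX]+1* (1,1)[XOO/.O./.XX]+1 (1,2)[XOO/..O/.XX]-1 (2,0)[XOO/.../OXX]+1
p4 X@[XOO/O../.XX] terminal -1; root [.O./.../.XX] d6

value(.O./.../.XX, O) = +1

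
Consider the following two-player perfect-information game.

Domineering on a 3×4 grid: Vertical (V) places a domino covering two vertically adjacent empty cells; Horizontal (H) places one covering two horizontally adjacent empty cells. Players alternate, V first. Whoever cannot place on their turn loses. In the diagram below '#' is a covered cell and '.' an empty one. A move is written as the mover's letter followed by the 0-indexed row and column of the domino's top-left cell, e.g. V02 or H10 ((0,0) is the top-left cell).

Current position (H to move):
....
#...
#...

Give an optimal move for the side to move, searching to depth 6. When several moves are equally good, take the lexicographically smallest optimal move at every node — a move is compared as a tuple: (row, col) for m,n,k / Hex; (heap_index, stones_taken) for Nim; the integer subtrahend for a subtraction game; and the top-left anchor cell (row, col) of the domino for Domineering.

[..../#.../#...] H move#1: H00:-1/##../#.../#..., H01:-1/.##./#.../#..., H02:-1/..##/#.../#..., H11:+1/..../###./#...*, H12:+1/..../#.##/#..., H21:-1/..../#.../###., H22:-1/..../#.../#.##
[..../###./#...] V move#2: V03:-1/...#/####/#...*, V13:-1/..../####/#..#
[...#/####/#...] H move#3: H00:+1/##.#/####/#...*, H01:+1/.###/####/#..., H21:+1/...#/####/###., H22:+1/...#/####/#.##
[##.#/####/#...] end (terminal -1, V#4); searched ..../#.../#... to 6

H's best at [..../#.../#...]: H11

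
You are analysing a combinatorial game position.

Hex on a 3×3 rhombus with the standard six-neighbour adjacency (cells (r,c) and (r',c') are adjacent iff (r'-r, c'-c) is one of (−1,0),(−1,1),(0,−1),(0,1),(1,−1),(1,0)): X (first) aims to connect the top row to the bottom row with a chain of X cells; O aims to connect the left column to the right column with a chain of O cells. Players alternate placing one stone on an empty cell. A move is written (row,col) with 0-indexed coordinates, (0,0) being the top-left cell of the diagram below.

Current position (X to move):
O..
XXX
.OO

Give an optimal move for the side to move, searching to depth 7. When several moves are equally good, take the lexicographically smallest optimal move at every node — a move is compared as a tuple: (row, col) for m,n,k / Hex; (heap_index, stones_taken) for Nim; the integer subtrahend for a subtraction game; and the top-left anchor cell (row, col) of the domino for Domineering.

X's best at [O../XXX/.OO]: (2,0)

p1 X@[O../XXX/.OO]: (0,1)[OX./XXX/.OO]-1 (0,2)[O.X/XXX/.OO]-1 (2,0)[O../XXX/XOO]+1*
p2 O@[O../XXX/XOO]: (0,1)[OO./XXX/XOO]-1* (0,2)[O.O/XXX/XOO]-1
p3 X@[OO./XXX/XOO]: (0,2)[OOX/XXX/XOO]+1*
p4 O@[OOX/XXX/XOO] terminal -1; root [O../XXX/.OO] d7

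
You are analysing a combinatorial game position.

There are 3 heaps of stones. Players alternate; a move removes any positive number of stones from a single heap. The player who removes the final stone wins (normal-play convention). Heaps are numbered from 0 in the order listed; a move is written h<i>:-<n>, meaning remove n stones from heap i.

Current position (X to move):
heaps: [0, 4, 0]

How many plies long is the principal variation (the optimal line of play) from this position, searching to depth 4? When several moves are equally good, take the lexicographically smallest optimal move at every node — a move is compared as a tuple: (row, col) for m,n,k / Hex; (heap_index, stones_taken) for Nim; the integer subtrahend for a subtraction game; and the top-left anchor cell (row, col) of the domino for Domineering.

[(0,4,0)] X move#1: h1:-1:-1/(0,3,0), h1:-2:-1/(0,2,0), h1:-3:-1/(0,1,0), h1:-4:+1/(0,0,0)*
[(0,0,0)] end (terminal -1, O#2); searched (0,4,0) to 4

PV length from [(0,4,0)]: 1 ply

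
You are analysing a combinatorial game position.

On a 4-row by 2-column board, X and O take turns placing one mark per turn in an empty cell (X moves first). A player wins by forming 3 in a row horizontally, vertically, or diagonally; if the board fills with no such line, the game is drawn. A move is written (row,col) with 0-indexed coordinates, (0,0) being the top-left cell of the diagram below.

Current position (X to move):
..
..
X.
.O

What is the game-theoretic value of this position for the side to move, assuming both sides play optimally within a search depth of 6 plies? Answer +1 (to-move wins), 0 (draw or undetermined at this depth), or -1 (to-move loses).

value(../../X./.O, X) = +1

[../../X./.O] X move#1: (0,0):+0/X./../X./.O, (0,1):+0/.X/../X./.O, (1,0):+1/../X./X./.O*, (1,1):+0/../.X/X./.O, (2,1):+0/../../XX/.O, (3,0):+0/../../X./XO
[../X./X./.O] O move#2: (0,0):-1/O./X./X./.O*, (0,1):-1/.O/X./X./.O, (1,1):-1/../XO/X./.O, (2,1):-1/../X./XO/.O, (3,0):-1/../X./X./OO
[O./X./X./.O] X move#3: (0,1):+0/OX/X./X./.O, (1,1):+0/O./XX/X./.O, (2,1):+0/O./X./XX/.O, (3,0):+1/O./X./X./XO*
[O./X./X./XO] end (terminal -1, O#4); searched ../../X./.O to 6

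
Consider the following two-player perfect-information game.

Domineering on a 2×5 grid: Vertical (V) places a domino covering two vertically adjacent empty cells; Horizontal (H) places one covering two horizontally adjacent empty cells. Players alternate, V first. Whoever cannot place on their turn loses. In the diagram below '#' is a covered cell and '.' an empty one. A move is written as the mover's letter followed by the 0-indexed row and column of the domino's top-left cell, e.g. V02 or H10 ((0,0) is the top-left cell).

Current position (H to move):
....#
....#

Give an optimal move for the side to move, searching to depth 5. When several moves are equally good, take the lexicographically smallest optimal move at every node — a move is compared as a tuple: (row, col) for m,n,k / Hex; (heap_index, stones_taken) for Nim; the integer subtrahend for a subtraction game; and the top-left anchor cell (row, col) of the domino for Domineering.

p1 H@[....#/....#]: H00[##..#/....#]-1 H01[.##.#/....#]+1* H02[..###/....#]-1 H10[....#/##..#]-1 H11[....#/.##.#]+1 H12[....#/..###]-1
p2 V@[.##.#/....#]: V00[###.#/#...#]-1* V03[.####/...##]-1
p3 H@[###.#/#...#]: H11[###.#/###.#]-1 H12[###.#/#.###]+1*
p4 V@[###.#/#.###] terminal -1; root [....#/....#] d5

H's best at [....#/....#]: H01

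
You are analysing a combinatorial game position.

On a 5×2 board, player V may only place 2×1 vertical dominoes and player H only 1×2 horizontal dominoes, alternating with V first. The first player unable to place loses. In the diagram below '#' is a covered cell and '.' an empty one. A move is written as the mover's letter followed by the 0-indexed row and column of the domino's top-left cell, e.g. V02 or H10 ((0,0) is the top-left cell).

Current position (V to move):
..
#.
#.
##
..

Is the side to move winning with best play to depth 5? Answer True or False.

V winning at [../#./#./##/..]: False

ply 1, V at ../#./#./##/.. | V01=-1→.#/##/#./##/..*; V11=-1→../##/##/##/..
ply 2, H at .#/##/#./##/.. | H40=+1→.#/##/#./##/##*
ply 3: .#/##/#./##/## is terminal -1 (V); from ../#./#./##/.. depth 5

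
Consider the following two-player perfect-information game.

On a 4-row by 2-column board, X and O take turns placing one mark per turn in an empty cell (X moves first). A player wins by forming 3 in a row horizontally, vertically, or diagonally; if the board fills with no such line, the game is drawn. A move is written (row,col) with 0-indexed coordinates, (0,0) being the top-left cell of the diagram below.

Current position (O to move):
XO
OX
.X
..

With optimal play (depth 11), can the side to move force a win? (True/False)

p1 O@[XO/OX/.X/..]: (2,0)[XO/OX/OX/..]-1 (3,0)[XO/OX/.X/O.]-1 (3,1)[XO/OX/.X/.O]+0*
p2 X@[XO/OX/.X/.O]: (2,0)[XO/OX/XX/.O]+0* (3,0)[XO/OX/.X/XO]+0
p3 O@[XO/OX/XX/.O]: (3,0)[XO/OX/XX/OO]+0*
p4 X@[XO/OX/XX/OO] terminal +0; root [XO/OX/.X/..] d11

O winning at [XO/OX/.X/..]: False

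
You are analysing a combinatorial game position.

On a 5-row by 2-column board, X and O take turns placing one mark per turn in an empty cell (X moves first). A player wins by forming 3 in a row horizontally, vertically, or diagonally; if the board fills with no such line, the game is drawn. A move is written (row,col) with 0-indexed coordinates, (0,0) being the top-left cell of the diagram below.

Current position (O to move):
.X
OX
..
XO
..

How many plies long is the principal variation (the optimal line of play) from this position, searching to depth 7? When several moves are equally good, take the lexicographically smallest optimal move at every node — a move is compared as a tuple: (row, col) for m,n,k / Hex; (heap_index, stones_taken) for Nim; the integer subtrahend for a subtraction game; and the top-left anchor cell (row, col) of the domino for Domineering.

PV length from [.X/OX/../XO/..]: 5 plies

ply 1, O at .X/OX/../XO/.. | (0,0)=-1→OX/OX/../XO/..; (2,0)=-1→.X/OX/O./XO/..; (2,1)=+0→.X/OX/.O/XO/..*; (4,0)=-1→.X/OX/../XO/O.; (4,1)=-1→.X/OX/../XO/.O
ply 2, X at .X/OX/.O/XO/.. | (0,0)=-1→XX/OX/.O/XO/..; (2,0)=-1→.X/OX/XO/XO/..; (4,0)=-1→.X/OX/.O/XO/X.; (4,1)=+0→.X/OX/.O/XO/.X*
ply 3, O at .X/OX/.O/XO/.X | (0,0)=+0→OX/OX/.O/XO/.X*; (2,0)=+0→.X/OX/OO/XO/.X; (4,0)=+0→.X/OX/.O/XO/OX
ply 4, X at OX/OX/.O/XO/.X | (2,0)=+0→OX/OX/XO/XO/.X*; (4,0)=-1→OX/OX/.O/XO/XX
ply 5, O at OX/OX/XO/XO/.X | (4,0)=+0→OX/OX/XO/XO/OX*
ply 6: OX/OX/XO/XO/OX is terminal +0 (X); from .X/OX/../XO/.. depth 7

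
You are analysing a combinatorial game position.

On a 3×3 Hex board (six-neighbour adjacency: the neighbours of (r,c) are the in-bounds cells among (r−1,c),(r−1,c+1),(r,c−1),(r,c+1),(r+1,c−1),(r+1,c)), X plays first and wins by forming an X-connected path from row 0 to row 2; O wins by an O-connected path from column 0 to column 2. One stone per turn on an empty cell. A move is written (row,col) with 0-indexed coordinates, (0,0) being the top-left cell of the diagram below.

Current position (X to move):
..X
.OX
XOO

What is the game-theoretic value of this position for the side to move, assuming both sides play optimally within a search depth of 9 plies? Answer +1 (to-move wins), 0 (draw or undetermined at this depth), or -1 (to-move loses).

ply 1, X at ..X/.OX/XOO | (0,0)=-1→X.X/.OX/XOO; (0,1)=-1→.XX/.OX/XOO; (1,0)=+1→..X/XOX/XOO*
ply 2, O at ..X/XOX/XOO | (0,0)=-1→O.X/XOX/XOO*; (0,1)=-1→.OX/XOX/XOO
ply 3, X at O.X/XOX/XOO | (0,1)=+1→OXX/XOX/XOO*
ply 4: OXX/XOX/XOO is terminal -1 (O); from ..X/.OX/XOO depth 9

value(..X/.OX/XOO, X) = +1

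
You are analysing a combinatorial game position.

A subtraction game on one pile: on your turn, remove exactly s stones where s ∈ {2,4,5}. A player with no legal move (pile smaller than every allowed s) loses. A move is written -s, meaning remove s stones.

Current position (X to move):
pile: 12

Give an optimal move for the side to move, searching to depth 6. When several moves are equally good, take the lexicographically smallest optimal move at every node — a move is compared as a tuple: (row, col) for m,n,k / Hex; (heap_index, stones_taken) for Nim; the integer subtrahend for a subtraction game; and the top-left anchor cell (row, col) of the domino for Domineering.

X's best at [12]: -4

[12] X move#1: -2:-1/10, -4:+1/8*, -5:+1/7
[8] O move#2: -2:-1/6*, -4:-1/4, -5:-1/3
[6] X move#3: -2:-1/4, -4:-1/2, -5:+1/1*
[1] end (terminal -1, O#4); searched 12 to 6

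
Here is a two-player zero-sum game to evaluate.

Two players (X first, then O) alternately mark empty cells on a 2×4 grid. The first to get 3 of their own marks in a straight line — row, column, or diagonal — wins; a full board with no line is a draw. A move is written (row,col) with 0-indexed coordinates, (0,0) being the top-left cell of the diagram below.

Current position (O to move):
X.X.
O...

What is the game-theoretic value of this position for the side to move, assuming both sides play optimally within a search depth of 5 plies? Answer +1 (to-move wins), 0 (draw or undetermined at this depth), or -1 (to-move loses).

value(X.X./O..., O) = 0

p1 O@[X.X./O...]: (0,1)[XOX./O...]+0* (0,3)[X.XO/O...]-1 (1,1)[X.X./OO..]-1 (1,2)[X.X./O.O.]-1 (1,3)[X.X./O..O]-1
p2 X@[XOX./O...]: (0,3)[XOXX/O...]+0* (1,1)[XOX./OX..]+0 (1,2)[XOX./O.X.]+0 (1,3)[XOX./O..X]+0
p3 O@[XOXX/O...]: (1,1)[XOXX/OO..]+0* (1,2)[XOXX/O.O.]+0 (1,3)[XOXX/O..O]+0
p4 X@[XOXX/OO..]: (1,2)[XOXX/OOX.]+0* (1,3)[XOXX/OO.X]-1
p5 O@[XOXX/OOX.]: (1,3)[XOXX/OOXO]+0*
p6 X@[XOXX/OOXO] terminal +0; root [X.X./O...] d5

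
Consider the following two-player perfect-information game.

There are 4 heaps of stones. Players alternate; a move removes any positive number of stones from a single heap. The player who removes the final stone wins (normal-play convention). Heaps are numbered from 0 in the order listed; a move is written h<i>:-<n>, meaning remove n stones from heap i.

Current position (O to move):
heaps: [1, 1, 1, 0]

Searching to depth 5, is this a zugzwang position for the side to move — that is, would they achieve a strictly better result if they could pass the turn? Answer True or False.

p1 O@[(1,1,1,0)]: h0:-1[(0,1,1,0)]+1* h1:-1[(1,0,1,0)]+1 h2:-1[(1,1,0,0)]+1
p2 X@[(0,1,1,0)]: h1:-1[(0,0,1,0)]-1* h2:-1[(0,1,0,0)]-1
p3 O@[(0,0,1,0)]: h2:-1[(0,0,0,0)]+1*
p4 X@[(0,0,0,0)] terminal -1; root [(1,1,1,0)] d5
pass branch (X moves first from the same position):
  | p1 X@[(1,1,1,0)]: h0:-1[(0,1,1,0)]+1* h1:-1[(1,0,1,0)]+1 h2:-1[(1,1,0,0)]+1
  | p2 O@[(0,1,1,0)]: h1:-1[(0,0,1,0)]-1* h2:-1[(0,1,0,0)]-1
  | p3 X@[(0,0,1,0)]: h2:-1[(0,0,0,0)]+1*
  | p4 O@[(0,0,0,0)] terminal -1; root [(1,1,1,0)] d5
O moving scores +1; O passing scores -1

zugzwang((1,1,1,0), O) = False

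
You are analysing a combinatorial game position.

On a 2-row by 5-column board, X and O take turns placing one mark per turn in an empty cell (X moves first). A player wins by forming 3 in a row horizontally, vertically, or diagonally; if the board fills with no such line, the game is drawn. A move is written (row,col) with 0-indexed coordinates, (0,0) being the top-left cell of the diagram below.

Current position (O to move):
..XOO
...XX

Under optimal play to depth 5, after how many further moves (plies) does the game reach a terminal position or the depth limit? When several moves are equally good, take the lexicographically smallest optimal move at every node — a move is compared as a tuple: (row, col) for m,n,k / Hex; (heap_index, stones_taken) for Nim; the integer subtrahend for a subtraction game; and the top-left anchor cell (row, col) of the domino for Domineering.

PV length from [..XOO/...XX]: 5 plies

p1 O@[..XOO/...XX]: (0,0)[O.XOO/...XX]-1 (0,1)[.OXOO/...XX]-1 (1,0)[..XOO/O..XX]-1 (1,1)[..XOO/.O.XX]-1 (1,2)[..XOO/..OXX]+0*
p2 X@[..XOO/..OXX]: (0,0)[X.XOO/..OXX]+0* (0,1)[.XXOO/..OXX]+0 (1,0)[..XOO/X.OXX]+0 (1,1)[..XOO/.XOXX]+0
p3 O@[X.XOO/..OXX]: (0,1)[XOXOO/..OXX]+0* (1,0)[X.XOO/O.OXX]-1 (1,1)[X.XOO/.OOXX]-1
p4 X@[XOXOO/..OXX]: (1,0)[XOXOO/X.OXX]+0* (1,1)[XOXOO/.XOXX]+0
p5 O@[XOXOO/X.OXX]: (1,1)[XOXOO/XOOXX]+0*
p6 X@[XOXOO/XOOXX] terminal +0; root [..XOO/...XX] d5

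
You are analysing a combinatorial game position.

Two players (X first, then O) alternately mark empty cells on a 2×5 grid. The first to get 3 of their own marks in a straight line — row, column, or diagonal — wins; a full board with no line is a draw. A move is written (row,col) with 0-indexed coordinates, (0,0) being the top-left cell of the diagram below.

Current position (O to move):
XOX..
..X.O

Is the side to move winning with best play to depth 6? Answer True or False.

ply 1, O at XOX../..X.O | (0,3)=-1→XOXO./..X.O; (0,4)=-1→XOX.O/..X.O; (1,0)=+0→XOX../O.X.O*; (1,1)=+0→XOX../.OX.O; (1,3)=+0→XOX../..XOO
ply 2, X at XOX../O.X.O | (0,3)=+0→XOXX./O.X.O*; (0,4)=+0→XOX.X/O.X.O; (1,1)=+0→XOX../OXX.O; (1,3)=+0→XOX../O.XXO
ply 3, O at XOXX./O.X.O | (0,4)=+0→XOXXO/O.X.O*; (1,1)=-1→XOXX./OOX.O; (1,3)=-1→XOXX./O.XOO
ply 4, X at XOXXO/O.X.O | (1,1)=+0→XOXXO/OXX.O*; (1,3)=+0→XOXXO/O.XXO
ply 5, O at XOXXO/OXX.O | (1,3)=+0→XOXXO/OXXOO*
ply 6: XOXXO/OXXOO is terminal +0 (X); from XOX../..X.O depth 6

O winning at [XOX../..X.O]: False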